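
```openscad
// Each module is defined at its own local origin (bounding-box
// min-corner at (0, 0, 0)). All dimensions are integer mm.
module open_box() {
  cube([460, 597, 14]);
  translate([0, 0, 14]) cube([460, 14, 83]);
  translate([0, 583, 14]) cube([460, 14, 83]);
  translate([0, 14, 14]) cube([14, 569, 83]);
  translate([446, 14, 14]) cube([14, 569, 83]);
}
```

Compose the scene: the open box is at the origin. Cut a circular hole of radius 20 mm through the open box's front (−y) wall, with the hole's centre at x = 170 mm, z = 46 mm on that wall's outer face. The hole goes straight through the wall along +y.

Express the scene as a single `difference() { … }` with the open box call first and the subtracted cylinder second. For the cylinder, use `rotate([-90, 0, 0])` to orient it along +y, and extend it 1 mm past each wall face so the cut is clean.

difference() {
  open_box();
  translate([170, -1, 46]) rotate([-90, 0, 0]) cylinder(h = 16, r = 20);
}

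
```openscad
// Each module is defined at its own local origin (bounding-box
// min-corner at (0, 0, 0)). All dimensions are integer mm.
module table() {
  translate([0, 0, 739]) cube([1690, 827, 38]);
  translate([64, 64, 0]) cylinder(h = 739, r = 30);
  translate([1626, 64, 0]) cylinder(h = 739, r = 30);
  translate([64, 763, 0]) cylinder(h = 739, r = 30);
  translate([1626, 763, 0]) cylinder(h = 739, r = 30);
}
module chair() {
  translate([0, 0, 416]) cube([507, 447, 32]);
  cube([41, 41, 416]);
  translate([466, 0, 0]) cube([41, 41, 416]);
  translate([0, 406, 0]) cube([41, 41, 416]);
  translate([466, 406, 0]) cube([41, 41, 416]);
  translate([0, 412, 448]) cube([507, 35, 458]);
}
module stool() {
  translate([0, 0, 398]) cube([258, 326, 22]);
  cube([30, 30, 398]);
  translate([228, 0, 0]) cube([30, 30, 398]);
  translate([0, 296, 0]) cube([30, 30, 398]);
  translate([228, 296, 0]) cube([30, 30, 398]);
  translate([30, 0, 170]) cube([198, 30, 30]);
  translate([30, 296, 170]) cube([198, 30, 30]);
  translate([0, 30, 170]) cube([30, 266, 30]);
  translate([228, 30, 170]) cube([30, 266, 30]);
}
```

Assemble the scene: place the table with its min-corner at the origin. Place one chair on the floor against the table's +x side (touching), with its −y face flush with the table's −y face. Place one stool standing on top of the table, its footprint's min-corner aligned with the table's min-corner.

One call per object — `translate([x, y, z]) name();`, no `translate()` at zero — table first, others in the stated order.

table();
translate([1690, 0, 0]) chair();
translate([0, 0, 777]) stool();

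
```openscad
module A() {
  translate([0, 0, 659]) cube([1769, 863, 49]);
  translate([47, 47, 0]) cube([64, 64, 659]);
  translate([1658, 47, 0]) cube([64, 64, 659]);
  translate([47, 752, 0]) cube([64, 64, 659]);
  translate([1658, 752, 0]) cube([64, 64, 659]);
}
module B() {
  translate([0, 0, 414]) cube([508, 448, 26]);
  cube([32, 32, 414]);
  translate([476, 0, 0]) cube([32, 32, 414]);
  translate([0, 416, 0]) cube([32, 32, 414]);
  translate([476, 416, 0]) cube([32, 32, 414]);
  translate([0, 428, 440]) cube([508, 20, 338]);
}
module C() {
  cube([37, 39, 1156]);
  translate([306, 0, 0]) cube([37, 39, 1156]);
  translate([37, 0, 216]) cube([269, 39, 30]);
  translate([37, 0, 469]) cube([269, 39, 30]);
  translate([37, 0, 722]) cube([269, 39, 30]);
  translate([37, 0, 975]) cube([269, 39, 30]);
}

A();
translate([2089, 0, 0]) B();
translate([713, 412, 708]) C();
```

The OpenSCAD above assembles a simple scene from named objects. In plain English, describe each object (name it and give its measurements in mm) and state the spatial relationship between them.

A is a rectangular dining table. The top is 1769×863×49 mm with its upper surface at z = 708 mm. It stands on four 64×64 mm square legs, each inset 47 mm from the nearest pair of top edges, running from the floor to the underside of the top.

B is a chair. The seat is a 508×448×26 mm slab with its top at z = 440 mm, on four 32×32 mm corner legs (flush with the seat edges, standing on z = 0). A flat backrest 20 mm thick, 338 mm tall, spans the full seat width and rises from the seat top along its +y edge, rear face flush with the rear of the seat.

C is a wooden ladder with two side rails of 37×39 mm section and 1156 mm height, set 343 mm apart overall. Between them run 4 rectangular rungs (39 mm deep, 30 mm thick), front faces flush with the rails' −y face. The bottom of the first rung is 216 mm above the floor and each subsequent rung is 253 mm higher than the one below.

The chair is on the floor beside the table on its +x side. The ladder is on top of the table, centred.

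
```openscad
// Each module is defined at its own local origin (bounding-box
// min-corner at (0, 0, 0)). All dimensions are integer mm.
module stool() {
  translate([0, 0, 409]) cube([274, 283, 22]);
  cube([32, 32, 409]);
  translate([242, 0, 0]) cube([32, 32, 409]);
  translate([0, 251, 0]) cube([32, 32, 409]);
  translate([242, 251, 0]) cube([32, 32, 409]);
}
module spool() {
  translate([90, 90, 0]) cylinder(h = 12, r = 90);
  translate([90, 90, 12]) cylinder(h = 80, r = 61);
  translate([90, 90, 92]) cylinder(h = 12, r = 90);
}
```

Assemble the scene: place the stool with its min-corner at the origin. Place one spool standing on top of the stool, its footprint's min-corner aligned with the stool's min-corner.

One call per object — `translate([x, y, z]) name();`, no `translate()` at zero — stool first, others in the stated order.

stool();
translate([0, 0, 431]) spool();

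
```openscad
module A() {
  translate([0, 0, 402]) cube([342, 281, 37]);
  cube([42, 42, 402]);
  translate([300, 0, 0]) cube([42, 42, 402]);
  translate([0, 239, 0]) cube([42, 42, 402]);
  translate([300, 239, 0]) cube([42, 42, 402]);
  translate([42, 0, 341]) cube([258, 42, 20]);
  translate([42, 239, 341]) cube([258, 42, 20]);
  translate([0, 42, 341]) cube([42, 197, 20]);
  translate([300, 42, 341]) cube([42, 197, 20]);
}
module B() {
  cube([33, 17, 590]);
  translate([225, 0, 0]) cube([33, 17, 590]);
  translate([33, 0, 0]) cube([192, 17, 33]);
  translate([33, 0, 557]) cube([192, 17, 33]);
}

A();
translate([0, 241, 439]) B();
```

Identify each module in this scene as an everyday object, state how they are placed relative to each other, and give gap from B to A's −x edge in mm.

The picture frame's min-x is at 0; the stool's min-x is 0; gap = 0 mm.

A is a stool. B is a picture frame. The picture frame is on top of the stool. The gap from the picture frame to the stool's −x edge is 0 mm.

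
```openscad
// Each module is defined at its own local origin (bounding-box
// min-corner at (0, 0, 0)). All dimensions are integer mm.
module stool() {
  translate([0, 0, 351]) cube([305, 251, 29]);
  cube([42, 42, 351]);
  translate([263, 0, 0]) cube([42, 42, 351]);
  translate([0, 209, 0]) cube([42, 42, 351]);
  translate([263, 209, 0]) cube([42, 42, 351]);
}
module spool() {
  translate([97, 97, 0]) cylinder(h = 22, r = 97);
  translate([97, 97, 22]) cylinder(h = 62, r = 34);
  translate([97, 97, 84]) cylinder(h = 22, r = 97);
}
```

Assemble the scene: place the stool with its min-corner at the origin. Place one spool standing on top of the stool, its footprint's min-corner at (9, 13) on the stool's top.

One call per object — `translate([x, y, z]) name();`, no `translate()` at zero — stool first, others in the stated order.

stool();
translate([9, 13, 380]) spool();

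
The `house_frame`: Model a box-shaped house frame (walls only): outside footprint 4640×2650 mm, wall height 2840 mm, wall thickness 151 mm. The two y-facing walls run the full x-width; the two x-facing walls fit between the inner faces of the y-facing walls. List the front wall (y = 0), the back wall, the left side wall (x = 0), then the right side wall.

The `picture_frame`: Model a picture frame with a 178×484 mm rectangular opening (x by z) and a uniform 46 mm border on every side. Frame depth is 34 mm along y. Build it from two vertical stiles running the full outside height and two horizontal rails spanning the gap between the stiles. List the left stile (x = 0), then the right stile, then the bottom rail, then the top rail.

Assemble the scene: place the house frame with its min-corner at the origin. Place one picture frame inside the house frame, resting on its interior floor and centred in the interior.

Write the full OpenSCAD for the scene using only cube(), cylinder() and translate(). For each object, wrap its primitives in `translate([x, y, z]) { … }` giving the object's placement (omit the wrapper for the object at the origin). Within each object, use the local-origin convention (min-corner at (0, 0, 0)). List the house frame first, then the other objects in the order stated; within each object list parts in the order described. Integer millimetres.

cube([4640, 151, 2840]);
translate([0, 2499, 0]) cube([4640, 151, 2840]);
translate([0, 151, 0]) cube([151, 2348, 2840]);
translate([4489, 151, 0]) cube([151, 2348, 2840]);
translate([2185, 1308, 0]) {
  cube([46, 34, 576]);
  translate([224, 0, 0]) cube([46, 34, 576]);
  translate([46, 0, 0]) cube([178, 34, 46]);
  translate([46, 0, 530]) cube([178, 34, 46]);
}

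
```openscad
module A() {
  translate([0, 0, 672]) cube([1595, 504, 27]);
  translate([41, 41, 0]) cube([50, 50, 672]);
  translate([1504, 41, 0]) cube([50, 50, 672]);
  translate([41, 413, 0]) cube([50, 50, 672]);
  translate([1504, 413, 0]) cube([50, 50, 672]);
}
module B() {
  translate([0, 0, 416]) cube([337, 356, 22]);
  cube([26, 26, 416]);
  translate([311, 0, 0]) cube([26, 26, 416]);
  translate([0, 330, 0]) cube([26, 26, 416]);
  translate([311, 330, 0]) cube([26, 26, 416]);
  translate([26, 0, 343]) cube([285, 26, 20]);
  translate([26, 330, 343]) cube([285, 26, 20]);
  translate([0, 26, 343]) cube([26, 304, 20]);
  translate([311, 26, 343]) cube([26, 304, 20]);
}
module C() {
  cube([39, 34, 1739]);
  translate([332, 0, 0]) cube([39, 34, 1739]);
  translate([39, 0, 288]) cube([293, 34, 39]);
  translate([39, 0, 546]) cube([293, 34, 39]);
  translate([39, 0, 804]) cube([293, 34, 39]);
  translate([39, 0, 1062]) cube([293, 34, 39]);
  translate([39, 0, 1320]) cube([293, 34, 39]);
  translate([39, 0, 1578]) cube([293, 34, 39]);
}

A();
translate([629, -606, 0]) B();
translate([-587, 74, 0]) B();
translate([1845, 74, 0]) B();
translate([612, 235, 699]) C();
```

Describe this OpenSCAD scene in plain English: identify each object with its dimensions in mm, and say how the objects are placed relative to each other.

A is a table: top 1595 mm (x) × 504 mm (y), 27 mm thick, upper face at z = 699 mm, on four 50×50 mm square legs, each inset 41 mm from the nearest pair of top edges, running from z = 0 to the bottom of the top.

B is a four-legged stool. The seat is a 337×356×22 mm slab whose top surface is at z = 438 mm; four square legs, each 26×26 mm in cross-section, run from the floor (z = 0) to the underside of the seat, each flush with a corner of the seat. Four stretchers, 26 mm wide and 20 mm tall, connect adjacent legs with their undersides at z = 343 mm, each running between the inner faces of the legs it joins and aligned with the legs' outer faces on the other axis.

C is a wooden ladder with two side rails of 39×34 mm section and 1739 mm height, set 371 mm apart overall. Between them run 6 rectangular rungs (34 mm deep, 39 mm thick), front faces flush with the rails' −y face. The bottom of the first rung is 288 mm above the floor and each subsequent rung is 258 mm higher than the one below.

Three stools sit around the table at the −y, −x, +x sides. The ladder is on top of the table, centred.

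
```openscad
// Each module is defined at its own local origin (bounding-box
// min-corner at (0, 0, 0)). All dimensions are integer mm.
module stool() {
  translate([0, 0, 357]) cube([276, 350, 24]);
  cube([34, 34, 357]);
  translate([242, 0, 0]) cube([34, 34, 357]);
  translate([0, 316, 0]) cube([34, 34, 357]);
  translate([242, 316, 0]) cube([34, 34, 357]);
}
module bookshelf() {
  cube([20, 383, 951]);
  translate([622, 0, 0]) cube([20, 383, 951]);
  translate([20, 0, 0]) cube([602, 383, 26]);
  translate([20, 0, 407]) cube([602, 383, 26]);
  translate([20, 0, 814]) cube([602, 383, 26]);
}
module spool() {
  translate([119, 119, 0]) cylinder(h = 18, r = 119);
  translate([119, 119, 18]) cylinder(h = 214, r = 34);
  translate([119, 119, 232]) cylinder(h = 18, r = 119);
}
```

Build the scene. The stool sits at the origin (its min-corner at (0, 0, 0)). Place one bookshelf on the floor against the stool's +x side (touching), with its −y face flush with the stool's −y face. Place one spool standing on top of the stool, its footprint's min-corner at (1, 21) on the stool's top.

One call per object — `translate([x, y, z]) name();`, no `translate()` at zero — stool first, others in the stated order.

stool();
translate([276, 0, 0]) bookshelf();
translate([1, 21, 381]) spool();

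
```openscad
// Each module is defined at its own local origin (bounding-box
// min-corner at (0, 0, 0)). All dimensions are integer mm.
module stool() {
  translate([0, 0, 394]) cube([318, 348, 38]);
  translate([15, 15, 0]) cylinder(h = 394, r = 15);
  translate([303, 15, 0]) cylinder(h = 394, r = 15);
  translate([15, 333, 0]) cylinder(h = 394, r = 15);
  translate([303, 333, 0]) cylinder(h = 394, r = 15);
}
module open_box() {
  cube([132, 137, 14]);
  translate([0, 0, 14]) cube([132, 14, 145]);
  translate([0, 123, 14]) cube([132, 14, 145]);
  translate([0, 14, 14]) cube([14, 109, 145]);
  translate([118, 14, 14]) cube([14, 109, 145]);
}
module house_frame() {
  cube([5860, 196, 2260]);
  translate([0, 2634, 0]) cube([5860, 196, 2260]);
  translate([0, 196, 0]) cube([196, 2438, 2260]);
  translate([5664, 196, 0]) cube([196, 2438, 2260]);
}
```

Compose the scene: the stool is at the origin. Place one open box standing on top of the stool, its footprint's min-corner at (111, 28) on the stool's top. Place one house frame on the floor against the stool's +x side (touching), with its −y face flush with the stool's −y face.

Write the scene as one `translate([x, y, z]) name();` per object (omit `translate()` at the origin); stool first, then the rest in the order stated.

stool();
translate([111, 28, 432]) open_box();
translate([318, 0, 0]) house_frame();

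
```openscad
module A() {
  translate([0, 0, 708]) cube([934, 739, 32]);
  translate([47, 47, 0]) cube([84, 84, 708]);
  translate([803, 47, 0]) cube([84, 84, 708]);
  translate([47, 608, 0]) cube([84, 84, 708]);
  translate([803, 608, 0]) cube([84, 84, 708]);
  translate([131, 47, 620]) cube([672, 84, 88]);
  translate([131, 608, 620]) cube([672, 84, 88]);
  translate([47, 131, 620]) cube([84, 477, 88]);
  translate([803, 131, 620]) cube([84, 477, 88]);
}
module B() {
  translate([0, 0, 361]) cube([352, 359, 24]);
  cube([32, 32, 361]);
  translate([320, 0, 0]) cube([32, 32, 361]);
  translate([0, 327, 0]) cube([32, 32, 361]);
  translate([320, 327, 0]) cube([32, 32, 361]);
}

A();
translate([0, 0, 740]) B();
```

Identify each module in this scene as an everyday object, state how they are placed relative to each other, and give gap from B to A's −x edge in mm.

The stool's min-x is at 0; the table's min-x is 0; gap = 0 mm.

A is a table. B is a stool. The stool is on top of the table. The gap from the stool to the table's −x edge is 0 mm.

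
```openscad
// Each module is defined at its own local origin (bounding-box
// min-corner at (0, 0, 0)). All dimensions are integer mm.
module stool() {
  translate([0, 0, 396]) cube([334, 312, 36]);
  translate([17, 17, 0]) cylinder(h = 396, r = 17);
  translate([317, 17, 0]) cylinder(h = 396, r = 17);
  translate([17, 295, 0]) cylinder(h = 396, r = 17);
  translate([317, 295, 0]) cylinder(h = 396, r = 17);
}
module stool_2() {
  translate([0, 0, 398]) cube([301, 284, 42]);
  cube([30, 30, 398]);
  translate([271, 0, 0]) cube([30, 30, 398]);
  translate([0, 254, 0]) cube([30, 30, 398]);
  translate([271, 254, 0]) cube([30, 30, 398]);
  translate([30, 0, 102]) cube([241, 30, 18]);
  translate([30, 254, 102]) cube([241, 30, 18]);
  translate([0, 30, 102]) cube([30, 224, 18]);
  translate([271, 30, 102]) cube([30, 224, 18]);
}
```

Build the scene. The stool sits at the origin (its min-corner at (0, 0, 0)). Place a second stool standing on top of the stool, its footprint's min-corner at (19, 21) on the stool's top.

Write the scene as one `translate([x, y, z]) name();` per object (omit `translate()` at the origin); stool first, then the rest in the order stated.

stool();
translate([19, 21, 432]) stool_2();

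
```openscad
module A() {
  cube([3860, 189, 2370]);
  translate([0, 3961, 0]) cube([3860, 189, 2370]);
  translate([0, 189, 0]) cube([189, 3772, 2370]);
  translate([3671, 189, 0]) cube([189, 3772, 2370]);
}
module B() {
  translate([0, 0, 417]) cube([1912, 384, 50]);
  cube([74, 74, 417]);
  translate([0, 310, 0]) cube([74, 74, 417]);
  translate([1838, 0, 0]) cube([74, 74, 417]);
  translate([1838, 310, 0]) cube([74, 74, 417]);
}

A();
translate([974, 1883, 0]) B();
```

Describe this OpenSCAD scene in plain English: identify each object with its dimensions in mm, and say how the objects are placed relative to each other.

A is a box-shaped house frame (walls only): outside footprint 3860×4150 mm, wall height 2370 mm, wall thickness 189 mm. The two y-facing walls run the full x-width; the two x-facing walls fit between the inner faces of the y-facing walls.

B is a bench: a 1912×384 mm seat slab, 50 mm thick, top at z = 467 mm, on four 74×74 mm square legs flush with the seat corners and standing on z = 0.

The bench sits inside the house frame, centred.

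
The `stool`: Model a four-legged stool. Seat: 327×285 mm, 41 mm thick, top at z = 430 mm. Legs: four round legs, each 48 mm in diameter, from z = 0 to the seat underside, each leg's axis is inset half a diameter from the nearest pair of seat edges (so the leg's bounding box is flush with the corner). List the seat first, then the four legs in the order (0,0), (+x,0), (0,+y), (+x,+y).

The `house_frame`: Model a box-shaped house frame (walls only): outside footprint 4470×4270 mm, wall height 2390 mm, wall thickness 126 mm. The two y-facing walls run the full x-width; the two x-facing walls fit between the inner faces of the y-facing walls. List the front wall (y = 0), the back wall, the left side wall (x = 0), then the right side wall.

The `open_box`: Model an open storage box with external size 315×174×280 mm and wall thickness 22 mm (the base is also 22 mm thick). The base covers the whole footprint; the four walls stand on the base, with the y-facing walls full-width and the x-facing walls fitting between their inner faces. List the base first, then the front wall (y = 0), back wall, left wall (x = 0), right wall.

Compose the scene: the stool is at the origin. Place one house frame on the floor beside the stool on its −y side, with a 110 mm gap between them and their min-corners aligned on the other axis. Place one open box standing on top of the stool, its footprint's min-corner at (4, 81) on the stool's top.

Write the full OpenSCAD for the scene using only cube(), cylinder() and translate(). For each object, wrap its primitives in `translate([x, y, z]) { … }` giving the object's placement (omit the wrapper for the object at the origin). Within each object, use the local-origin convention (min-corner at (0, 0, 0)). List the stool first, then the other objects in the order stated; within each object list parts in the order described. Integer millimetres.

translate([0, 0, 389]) cube([327, 285, 41]);
translate([24, 24, 0]) cylinder(h = 389, r = 24);
translate([303, 24, 0]) cylinder(h = 389, r = 24);
translate([24, 261, 0]) cylinder(h = 389, r = 24);
translate([303, 261, 0]) cylinder(h = 389, r = 24);
translate([0, -4380, 0]) {
  cube([4470, 126, 2390]);
  translate([0, 4144, 0]) cube([4470, 126, 2390]);
  translate([0, 126, 0]) cube([126, 4018, 2390]);
  translate([4344, 126, 0]) cube([126, 4018, 2390]);
}
translate([4, 81, 430]) {
  cube([315, 174, 22]);
  translate([0, 0, 22]) cube([315, 22, 258]);
  translate([0, 152, 22]) cube([315, 22, 258]);
  translate([0, 22, 22]) cube([22, 130, 258]);
  translate([293, 22, 22]) cube([22, 130, 258]);
}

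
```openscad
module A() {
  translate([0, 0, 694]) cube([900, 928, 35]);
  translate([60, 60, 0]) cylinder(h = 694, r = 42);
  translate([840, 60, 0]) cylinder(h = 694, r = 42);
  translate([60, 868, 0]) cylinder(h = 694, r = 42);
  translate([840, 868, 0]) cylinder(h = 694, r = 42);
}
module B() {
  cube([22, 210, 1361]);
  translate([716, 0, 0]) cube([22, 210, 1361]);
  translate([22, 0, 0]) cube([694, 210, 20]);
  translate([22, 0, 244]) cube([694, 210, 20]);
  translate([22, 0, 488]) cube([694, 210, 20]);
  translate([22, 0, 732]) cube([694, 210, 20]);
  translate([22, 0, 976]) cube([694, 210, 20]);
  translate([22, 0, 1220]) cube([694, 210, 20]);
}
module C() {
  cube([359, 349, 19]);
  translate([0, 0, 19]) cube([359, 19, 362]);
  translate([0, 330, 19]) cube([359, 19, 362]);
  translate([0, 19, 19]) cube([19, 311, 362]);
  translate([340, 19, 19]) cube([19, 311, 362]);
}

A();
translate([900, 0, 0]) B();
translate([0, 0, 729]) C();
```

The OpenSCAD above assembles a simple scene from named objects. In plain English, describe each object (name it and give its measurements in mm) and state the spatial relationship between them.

A is a table: top 900 mm (x) × 928 mm (y), 35 mm thick, upper face at z = 729 mm, on four round legs of 84 mm diameter, each leg's bounding box inset 18 mm from the nearest pair of top edges, running from z = 0 to the bottom of the top.

B is a bookshelf 738 mm wide overall, 210 mm deep and 1361 mm tall. The two sides are 22 mm thick vertical panels. 6 horizontal shelves of 20 mm thickness span between the inner faces of the sides; the lowest shelf sits on the floor and shelves are stacked with a clear vertical gap of 224 mm between each pair.

C is an open-topped rectangular box: outside dimensions 359×349×381 mm, with a uniform wall and base thickness of 19 mm. The base is a full 359×349 slab on the floor; four walls sit on top of the base. The front and back walls (the −y and +y sides) span the full width; the two side walls fit between them.

The bookshelf is against the table's +x side, with their −y faces flush. The open box is on top of the table.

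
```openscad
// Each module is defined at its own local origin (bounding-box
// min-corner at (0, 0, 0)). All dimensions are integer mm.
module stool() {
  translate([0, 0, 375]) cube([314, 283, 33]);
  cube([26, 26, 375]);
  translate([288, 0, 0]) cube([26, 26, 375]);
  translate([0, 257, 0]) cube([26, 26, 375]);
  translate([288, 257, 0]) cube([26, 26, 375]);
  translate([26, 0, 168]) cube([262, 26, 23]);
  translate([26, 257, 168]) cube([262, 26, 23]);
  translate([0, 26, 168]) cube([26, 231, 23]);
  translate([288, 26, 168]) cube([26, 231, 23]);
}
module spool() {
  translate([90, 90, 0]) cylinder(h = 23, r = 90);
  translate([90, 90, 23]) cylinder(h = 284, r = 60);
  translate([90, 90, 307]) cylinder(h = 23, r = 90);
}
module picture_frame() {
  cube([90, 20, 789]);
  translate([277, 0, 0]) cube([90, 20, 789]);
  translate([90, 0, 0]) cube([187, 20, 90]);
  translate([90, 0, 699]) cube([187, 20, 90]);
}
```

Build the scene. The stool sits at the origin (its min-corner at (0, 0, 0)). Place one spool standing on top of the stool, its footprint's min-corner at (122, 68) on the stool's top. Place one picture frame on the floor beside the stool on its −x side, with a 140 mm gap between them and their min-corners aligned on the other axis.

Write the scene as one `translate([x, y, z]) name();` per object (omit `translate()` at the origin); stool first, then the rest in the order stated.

stool();
translate([122, 68, 408]) spool();
translate([-507, 0, 0]) picture_frame();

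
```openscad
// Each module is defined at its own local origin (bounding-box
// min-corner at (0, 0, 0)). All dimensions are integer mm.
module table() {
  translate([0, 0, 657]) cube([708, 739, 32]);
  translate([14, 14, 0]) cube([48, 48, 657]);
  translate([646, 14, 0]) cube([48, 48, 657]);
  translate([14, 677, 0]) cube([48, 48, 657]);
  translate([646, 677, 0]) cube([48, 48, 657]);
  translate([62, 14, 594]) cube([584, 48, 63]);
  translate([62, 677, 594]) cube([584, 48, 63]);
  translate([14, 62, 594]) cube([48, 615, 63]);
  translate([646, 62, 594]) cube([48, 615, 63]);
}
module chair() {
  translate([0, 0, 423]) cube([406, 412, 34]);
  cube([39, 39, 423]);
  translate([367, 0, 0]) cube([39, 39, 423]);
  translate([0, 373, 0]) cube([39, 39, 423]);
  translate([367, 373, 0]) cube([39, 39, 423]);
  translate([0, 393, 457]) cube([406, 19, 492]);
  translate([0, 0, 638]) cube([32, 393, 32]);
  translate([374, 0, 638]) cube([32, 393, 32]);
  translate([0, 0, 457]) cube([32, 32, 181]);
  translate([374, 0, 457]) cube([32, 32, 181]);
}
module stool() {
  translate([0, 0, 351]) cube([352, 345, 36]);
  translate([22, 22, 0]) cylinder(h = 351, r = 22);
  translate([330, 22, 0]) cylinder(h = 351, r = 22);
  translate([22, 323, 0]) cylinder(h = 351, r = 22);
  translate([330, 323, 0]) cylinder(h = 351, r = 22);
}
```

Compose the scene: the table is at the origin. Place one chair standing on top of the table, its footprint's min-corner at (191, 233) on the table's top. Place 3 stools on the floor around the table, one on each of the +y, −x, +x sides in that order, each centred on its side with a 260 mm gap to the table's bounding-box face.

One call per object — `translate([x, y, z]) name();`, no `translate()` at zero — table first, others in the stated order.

table();
translate([191, 233, 689]) chair();
translate([178, 999, 0]) stool();
translate([-612, 197, 0]) stool();
translate([968, 197, 0]) stool();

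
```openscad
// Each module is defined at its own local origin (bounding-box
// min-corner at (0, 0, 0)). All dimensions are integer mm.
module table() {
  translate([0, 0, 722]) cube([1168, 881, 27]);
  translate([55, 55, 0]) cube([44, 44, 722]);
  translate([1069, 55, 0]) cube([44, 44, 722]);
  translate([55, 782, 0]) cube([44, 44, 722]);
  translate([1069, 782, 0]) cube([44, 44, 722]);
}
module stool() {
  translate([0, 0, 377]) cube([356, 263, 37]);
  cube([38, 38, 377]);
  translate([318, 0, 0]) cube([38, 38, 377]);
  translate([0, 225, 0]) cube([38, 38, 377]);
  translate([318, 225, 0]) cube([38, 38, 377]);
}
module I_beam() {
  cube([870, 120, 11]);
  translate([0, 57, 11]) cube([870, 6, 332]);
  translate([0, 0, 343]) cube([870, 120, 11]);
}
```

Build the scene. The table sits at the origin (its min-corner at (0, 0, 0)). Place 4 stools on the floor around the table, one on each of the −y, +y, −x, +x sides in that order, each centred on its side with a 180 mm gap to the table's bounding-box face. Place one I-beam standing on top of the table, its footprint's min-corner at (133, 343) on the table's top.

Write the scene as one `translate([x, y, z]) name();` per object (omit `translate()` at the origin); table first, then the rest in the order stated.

table();
translate([406, -443, 0]) stool();
translate([406, 1061, 0]) stool();
translate([-536, 309, 0]) stool();
translate([1348, 309, 0]) stool();
translate([133, 343, 749]) I_beam();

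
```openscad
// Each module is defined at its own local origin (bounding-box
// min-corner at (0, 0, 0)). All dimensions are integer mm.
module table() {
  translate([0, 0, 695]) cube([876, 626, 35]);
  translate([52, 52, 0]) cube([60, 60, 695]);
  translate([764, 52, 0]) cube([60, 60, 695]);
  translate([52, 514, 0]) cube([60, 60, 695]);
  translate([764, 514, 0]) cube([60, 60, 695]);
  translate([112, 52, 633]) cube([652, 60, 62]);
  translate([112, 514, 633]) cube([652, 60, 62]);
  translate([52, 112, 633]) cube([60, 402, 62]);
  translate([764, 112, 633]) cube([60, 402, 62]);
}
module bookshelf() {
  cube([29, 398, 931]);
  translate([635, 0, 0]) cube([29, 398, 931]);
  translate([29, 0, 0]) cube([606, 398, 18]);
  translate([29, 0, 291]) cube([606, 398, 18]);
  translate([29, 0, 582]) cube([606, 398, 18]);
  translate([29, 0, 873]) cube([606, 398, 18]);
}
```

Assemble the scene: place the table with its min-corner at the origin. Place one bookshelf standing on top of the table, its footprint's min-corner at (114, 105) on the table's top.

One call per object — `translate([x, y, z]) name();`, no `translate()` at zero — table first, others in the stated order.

table();
translate([114, 105, 730]) bookshelf();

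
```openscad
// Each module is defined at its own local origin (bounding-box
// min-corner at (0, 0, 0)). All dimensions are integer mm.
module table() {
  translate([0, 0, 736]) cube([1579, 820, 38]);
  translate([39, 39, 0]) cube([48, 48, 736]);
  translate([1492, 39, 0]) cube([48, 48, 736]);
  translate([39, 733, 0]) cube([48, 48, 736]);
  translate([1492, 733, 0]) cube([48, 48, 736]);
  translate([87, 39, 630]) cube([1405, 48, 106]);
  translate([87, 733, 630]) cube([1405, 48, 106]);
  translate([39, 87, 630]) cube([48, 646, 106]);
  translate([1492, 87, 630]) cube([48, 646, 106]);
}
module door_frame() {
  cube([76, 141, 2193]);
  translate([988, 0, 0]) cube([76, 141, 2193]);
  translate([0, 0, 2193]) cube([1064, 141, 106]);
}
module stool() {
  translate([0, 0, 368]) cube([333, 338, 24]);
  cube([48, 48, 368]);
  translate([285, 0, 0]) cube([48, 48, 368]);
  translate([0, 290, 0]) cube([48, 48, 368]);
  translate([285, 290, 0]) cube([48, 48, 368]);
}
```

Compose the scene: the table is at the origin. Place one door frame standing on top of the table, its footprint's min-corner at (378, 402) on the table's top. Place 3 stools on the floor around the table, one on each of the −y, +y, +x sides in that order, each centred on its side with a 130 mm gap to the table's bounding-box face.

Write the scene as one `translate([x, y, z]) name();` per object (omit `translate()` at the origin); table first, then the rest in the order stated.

table();
translate([378, 402, 774]) door_frame();
translate([623, -468, 0]) stool();
translate([623, 950, 0]) stool();
translate([1709, 241, 0]) stool();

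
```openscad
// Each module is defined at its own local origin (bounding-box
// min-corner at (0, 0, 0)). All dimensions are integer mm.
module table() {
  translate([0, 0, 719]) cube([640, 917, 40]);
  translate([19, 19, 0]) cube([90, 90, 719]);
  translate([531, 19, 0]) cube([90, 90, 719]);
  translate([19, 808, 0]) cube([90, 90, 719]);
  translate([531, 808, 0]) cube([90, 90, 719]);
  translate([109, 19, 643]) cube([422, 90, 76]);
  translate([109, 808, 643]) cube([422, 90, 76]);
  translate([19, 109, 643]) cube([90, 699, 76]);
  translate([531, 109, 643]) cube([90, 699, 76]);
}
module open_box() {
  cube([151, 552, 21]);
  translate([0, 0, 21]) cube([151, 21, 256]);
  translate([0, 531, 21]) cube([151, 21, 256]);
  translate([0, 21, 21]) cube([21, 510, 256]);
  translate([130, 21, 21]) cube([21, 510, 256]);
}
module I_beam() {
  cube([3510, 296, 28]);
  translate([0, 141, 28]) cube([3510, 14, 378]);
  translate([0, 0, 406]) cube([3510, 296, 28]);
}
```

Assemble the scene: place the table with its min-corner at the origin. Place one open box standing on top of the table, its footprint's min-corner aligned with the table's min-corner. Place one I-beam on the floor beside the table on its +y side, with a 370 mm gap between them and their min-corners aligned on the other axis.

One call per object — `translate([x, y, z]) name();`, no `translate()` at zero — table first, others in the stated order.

table();
translate([0, 0, 759]) open_box();
translate([0, 1287, 0]) I_beam();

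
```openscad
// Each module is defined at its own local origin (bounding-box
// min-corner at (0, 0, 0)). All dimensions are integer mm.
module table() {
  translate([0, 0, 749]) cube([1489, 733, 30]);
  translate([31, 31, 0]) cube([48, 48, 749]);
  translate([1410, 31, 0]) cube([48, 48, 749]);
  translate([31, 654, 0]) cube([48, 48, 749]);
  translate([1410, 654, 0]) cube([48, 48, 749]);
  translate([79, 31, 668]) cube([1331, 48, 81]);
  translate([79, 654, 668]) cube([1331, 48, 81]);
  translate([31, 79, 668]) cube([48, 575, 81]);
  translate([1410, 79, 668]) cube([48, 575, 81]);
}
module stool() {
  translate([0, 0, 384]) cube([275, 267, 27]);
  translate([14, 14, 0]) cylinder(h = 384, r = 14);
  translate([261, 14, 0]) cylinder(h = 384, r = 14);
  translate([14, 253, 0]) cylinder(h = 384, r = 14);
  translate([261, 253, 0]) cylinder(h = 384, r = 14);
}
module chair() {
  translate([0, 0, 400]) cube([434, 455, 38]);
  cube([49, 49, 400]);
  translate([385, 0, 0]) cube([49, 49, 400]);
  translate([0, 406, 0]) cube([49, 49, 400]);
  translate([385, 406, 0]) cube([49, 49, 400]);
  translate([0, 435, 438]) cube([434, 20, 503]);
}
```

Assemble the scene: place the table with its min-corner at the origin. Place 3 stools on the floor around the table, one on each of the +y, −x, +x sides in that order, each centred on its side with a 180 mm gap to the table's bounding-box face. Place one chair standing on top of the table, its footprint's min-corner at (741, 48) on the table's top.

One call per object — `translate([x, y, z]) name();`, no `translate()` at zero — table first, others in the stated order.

table();
translate([607, 913, 0]) stool();
translate([-455, 233, 0]) stool();
translate([1669, 233, 0]) stool();
translate([741, 48, 779]) chair();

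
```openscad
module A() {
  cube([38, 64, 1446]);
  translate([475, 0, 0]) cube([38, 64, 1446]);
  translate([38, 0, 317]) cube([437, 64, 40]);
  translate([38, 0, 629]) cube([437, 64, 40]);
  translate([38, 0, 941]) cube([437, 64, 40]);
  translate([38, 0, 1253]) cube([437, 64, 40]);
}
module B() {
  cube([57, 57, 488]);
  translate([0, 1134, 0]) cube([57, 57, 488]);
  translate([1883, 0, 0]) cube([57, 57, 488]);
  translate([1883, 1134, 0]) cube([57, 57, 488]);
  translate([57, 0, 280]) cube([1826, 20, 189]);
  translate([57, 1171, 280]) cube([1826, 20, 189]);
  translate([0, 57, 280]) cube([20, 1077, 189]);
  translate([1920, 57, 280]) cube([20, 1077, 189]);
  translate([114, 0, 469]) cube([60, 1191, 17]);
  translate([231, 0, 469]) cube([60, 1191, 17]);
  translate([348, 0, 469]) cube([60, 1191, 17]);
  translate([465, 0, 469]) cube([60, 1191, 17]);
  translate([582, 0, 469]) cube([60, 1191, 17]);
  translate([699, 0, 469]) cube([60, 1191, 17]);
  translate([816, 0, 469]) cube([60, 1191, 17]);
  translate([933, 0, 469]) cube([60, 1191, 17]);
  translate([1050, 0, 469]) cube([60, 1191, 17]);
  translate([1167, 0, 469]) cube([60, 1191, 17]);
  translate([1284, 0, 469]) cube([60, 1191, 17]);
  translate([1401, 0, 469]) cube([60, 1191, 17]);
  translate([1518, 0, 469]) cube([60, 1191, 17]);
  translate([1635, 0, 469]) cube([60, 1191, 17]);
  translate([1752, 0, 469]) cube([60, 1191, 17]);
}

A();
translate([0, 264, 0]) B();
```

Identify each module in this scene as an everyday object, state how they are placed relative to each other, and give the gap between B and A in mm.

A is a ladder. B is a bed frame. The bed frame is on the floor beside the ladder on its +y side. The gap between the bed frame and the ladder is 200 mm.

The bed frame's nearest face is 200 mm from the ladder's +y face.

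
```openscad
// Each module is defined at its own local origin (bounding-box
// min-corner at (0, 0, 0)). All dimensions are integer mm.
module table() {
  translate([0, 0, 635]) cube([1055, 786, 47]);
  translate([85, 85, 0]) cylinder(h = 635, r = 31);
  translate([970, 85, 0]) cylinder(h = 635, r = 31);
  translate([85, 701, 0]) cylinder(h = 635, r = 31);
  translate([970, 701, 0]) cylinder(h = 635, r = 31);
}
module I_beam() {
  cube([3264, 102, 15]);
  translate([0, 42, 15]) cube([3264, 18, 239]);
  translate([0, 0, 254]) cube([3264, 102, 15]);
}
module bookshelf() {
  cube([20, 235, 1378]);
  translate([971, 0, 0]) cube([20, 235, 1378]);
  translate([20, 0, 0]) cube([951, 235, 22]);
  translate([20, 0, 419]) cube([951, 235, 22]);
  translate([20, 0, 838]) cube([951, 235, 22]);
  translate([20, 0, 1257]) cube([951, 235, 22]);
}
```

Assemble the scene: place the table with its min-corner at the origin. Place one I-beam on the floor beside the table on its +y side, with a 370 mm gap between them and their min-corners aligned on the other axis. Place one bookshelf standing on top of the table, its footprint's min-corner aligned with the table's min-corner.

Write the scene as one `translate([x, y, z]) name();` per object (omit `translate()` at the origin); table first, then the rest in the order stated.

table();
translate([0, 1156, 0]) I_beam();
translate([0, 0, 682]) bookshelf();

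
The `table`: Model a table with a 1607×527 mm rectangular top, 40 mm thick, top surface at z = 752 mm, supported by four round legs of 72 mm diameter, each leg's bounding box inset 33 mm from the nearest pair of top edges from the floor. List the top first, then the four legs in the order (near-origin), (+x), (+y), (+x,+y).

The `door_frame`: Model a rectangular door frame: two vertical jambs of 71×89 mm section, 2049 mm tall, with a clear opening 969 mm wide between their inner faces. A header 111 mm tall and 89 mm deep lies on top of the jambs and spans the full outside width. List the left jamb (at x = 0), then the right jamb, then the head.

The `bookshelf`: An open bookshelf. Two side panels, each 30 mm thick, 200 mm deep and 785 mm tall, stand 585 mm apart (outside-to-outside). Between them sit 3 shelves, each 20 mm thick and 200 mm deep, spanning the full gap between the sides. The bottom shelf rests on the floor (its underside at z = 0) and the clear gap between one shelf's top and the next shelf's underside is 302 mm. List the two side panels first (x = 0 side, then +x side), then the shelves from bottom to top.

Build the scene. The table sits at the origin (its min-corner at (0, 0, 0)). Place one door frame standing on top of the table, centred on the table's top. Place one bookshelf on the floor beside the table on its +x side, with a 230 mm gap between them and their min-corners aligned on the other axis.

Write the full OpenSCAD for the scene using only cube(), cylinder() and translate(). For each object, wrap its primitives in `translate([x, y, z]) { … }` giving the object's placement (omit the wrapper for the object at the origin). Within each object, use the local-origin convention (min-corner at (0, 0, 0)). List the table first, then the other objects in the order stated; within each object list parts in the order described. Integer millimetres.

translate([0, 0, 712]) cube([1607, 527, 40]);
translate([69, 69, 0]) cylinder(h = 712, r = 36);
translate([1538, 69, 0]) cylinder(h = 712, r = 36);
translate([69, 458, 0]) cylinder(h = 712, r = 36);
translate([1538, 458, 0]) cylinder(h = 712, r = 36);
translate([248, 219, 752]) {
  cube([71, 89, 2049]);
  translate([1040, 0, 0]) cube([71, 89, 2049]);
  translate([0, 0, 2049]) cube([1111, 89, 111]);
}
translate([1837, 0, 0]) {
  cube([30, 200, 785]);
  translate([555, 0, 0]) cube([30, 200, 785]);
  translate([30, 0, 0]) cube([525, 200, 20]);
  translate([30, 0, 322]) cube([525, 200, 20]);
  translate([30, 0, 644]) cube([525, 200, 20]);
}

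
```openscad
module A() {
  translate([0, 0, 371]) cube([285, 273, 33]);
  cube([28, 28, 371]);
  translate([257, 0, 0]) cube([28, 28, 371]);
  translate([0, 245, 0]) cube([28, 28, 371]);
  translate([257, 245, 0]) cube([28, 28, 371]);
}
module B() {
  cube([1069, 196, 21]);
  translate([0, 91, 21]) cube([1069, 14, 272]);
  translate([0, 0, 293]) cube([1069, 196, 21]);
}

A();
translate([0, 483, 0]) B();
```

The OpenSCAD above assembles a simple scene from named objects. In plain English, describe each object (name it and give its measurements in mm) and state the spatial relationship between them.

A is a four-legged stool. The seat is a 285×273×33 mm slab whose top surface is at z = 404 mm; four square legs, each 28×28 mm in cross-section, run from the floor (z = 0) to the underside of the seat, each flush with a corner of the seat.

B is an I-beam lying along x, 1069 mm long. Overall section height 314 mm. Two flanges 196 mm wide (y) and 21 mm thick, one on the floor and one at the top; a web 14 mm thick runs between them, centred on the flange width.

The I-beam is on the floor beside the stool on its +y side.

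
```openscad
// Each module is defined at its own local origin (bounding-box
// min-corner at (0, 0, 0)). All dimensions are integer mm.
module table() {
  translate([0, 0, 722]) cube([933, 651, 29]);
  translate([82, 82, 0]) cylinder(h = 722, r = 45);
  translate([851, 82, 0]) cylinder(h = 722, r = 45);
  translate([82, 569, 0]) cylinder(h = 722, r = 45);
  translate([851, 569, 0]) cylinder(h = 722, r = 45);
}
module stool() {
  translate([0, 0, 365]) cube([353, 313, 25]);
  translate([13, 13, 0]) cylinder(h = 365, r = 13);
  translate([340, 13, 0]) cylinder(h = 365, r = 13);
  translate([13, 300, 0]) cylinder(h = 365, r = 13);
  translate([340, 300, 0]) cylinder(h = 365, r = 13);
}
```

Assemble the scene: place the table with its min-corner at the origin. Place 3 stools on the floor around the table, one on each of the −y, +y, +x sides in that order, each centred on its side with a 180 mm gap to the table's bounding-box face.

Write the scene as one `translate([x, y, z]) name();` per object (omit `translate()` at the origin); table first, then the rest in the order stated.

table();
translate([290, -493, 0]) stool();
translate([290, 831, 0]) stool();
translate([1113, 169, 0]) stool();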